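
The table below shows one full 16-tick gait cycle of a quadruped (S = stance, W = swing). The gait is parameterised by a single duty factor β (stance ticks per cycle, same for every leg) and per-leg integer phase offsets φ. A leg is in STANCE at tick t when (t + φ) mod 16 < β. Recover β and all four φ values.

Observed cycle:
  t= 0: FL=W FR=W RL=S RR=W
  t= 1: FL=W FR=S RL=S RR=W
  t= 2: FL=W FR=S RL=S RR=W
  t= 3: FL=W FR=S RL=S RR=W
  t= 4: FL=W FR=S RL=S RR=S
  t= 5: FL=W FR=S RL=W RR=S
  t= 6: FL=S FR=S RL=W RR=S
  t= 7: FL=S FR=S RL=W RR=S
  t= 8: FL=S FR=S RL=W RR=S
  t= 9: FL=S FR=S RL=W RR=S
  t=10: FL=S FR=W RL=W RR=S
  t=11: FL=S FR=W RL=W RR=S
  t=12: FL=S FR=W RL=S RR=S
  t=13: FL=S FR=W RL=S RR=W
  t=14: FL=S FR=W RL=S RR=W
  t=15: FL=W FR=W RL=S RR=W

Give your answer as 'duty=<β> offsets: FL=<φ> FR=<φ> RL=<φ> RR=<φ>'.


duty β = stance ticks per leg = 9
FL: stance ticks = 9; W→S at t=6 → φ=10
FR: stance ticks = 9; W→S at t=1 → φ=15
RL: stance ticks = 9; W→S at t=12 → φ=4
RR: stance ticks = 9; W→S at t=4 → φ=12

duty=9 offsets: FL=10 FR=15 RL=4 RR=12


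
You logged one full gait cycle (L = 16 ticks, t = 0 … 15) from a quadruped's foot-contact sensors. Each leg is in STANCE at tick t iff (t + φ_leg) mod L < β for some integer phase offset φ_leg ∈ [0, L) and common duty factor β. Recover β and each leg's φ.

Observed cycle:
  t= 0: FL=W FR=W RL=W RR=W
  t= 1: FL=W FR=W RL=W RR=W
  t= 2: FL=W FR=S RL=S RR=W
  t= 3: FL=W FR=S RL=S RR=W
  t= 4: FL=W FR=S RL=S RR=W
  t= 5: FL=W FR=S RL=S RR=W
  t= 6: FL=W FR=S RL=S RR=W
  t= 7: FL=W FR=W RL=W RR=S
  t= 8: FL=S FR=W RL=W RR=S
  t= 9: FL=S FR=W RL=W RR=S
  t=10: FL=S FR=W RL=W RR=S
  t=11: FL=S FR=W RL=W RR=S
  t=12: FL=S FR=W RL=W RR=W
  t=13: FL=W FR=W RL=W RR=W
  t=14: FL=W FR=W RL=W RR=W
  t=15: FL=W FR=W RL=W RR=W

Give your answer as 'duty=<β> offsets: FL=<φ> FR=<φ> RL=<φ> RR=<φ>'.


duty=5 offsets: FL=8 FR=14 RL=14 RR=9

duty β = stance ticks per leg = 5
FL: stance ticks = 5; W→S at t=8 → φ=8
FR: stance ticks = 5; W→S at t=2 → φ=14
RL: stance ticks = 5; W→S at t=2 → φ=14
RR: stance ticks = 5; W→S at t=7 → φ=9


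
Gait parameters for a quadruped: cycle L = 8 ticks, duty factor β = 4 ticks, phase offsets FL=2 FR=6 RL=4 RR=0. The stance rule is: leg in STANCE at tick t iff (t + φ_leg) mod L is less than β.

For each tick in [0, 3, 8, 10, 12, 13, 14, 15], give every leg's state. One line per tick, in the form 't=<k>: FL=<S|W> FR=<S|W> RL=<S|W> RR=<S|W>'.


t=0: FL=S FR=W RL=W RR=S
t=3: FL=W FR=S RL=W RR=S
t=8: FL=S FR=W RL=W RR=S
t=10: FL=W FR=S RL=W RR=S
t=12: FL=W FR=S RL=S RR=W
t=13: FL=W FR=S RL=S RR=W
t=14: FL=S FR=W RL=S RR=W
t=15: FL=S FR=W RL=S RR=W

t=0: phase=(2,6,4,0) vs β=4 → FL=S FR=W RL=W RR=S
t=3: phase=(5,1,7,3) vs β=4 → FL=W FR=S RL=W RR=S
t=8: phase=(2,6,4,0) vs β=4 → FL=S FR=W RL=W RR=S
t=10: phase=(4,0,6,2) vs β=4 → FL=W FR=S RL=W RR=S
t=12: phase=(6,2,0,4) vs β=4 → FL=W FR=S RL=S RR=W
t=13: phase=(7,3,1,5) vs β=4 → FL=W FR=S RL=S RR=W
t=14: phase=(0,4,2,6) vs β=4 → FL=S FR=W RL=S RR=W
t=15: phase=(1,5,3,7) vs β=4 → FL=S FR=W RL=S RR=W


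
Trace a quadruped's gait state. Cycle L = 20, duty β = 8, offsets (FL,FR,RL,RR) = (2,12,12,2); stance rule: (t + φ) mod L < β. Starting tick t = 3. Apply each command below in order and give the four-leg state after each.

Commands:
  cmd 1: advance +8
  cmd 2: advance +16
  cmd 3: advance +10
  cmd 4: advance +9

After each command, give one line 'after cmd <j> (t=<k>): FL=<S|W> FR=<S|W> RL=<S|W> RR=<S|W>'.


start t=3: FL=S FR=W RL=W RR=S
cmd 1: advance +8 → t=11, phase=(13,3,3,13) → FL=W FR=S RL=S RR=W
cmd 2: advance +16 → t=27, phase=(9,19,19,9) → FL=W FR=W RL=W RR=W
cmd 3: advance +10 → t=37, phase=(19,9,9,19) → FL=W FR=W RL=W RR=W
cmd 4: advance +9 → t=46, phase=(8,18,18,8) → FL=W FR=W RL=W RR=W

after cmd 1 (t=11): FL=W FR=S RL=S RR=W
after cmd 2 (t=27): FL=W FR=W RL=W RR=W
after cmd 3 (t=37): FL=W FR=W RL=W RR=W
after cmd 4 (t=46): FL=W FR=W RL=W RR=W


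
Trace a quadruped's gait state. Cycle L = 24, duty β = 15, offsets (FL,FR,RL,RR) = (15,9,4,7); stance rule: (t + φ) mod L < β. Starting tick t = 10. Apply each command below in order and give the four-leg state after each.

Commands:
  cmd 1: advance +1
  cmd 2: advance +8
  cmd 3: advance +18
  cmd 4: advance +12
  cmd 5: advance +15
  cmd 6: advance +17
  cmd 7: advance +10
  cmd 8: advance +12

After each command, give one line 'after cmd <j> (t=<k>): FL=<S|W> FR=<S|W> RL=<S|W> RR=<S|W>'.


start t=10: FL=S FR=W RL=S RR=W
cmd 1: advance +1 → t=11, phase=(2,20,15,18) → FL=S FR=W RL=W RR=W
cmd 2: advance +8 → t=19, phase=(10,4,23,2) → FL=S FR=S RL=W RR=S
cmd 3: advance +18 → t=37, phase=(4,22,17,20) → FL=S FR=W RL=W RR=W
cmd 4: advance +12 → t=49, phase=(16,10,5,8) → FL=W FR=S RL=S RR=S
cmd 5: advance +15 → t=64, phase=(7,1,20,23) → FL=S FR=S RL=W RR=W
cmd 6: advance +17 → t=81, phase=(0,18,13,16) → FL=S FR=W RL=S RR=W
cmd 7: advance +10 → t=91, phase=(10,4,23,2) → FL=S FR=S RL=W RR=S
cmd 8: advance +12 → t=103, phase=(22,16,11,14) → FL=W FR=W RL=S RR=S

after cmd 1 (t=11): FL=S FR=W RL=W RR=W
after cmd 2 (t=19): FL=S FR=S RL=W RR=S
after cmd 3 (t=37): FL=S FR=W RL=W RR=W
after cmd 4 (t=49): FL=W FR=S RL=S RR=S
after cmd 5 (t=64): FL=S FR=S RL=W RR=W
after cmd 6 (t=81): FL=S FR=W RL=S RR=W
after cmd 7 (t=91): FL=S FR=S RL=W RR=S
after cmd 8 (t=103): FL=W FR=W RL=S RR=S


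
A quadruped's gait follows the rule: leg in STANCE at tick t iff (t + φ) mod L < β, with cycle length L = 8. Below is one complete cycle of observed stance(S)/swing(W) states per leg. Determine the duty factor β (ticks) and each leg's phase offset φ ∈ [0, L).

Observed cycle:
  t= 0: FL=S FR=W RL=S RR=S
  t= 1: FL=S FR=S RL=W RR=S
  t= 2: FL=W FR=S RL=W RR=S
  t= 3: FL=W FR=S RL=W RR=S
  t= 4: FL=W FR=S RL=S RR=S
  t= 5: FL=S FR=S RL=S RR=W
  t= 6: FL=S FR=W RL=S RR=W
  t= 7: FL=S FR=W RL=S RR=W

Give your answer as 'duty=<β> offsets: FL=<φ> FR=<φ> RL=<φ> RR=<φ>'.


duty=5 offsets: FL=3 FR=7 RL=4 RR=0

duty β = stance ticks per leg = 5
FL: stance ticks = 5; W→S at t=5 → φ=3
FR: stance ticks = 5; W→S at t=1 → φ=7
RL: stance ticks = 5; W→S at t=4 → φ=4
RR: stance ticks = 5; W→S at t=0 → φ=0


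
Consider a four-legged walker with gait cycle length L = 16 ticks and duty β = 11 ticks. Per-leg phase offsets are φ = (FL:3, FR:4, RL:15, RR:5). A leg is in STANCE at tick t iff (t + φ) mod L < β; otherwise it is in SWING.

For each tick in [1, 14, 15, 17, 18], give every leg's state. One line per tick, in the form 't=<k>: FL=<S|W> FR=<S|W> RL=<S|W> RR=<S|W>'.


t=1: FL=S FR=S RL=S RR=S
t=14: FL=S FR=S RL=W RR=S
t=15: FL=S FR=S RL=W RR=S
t=17: FL=S FR=S RL=S RR=S
t=18: FL=S FR=S RL=S RR=S

t=1: phase=(4,5,0,6) vs β=11 → FL=S FR=S RL=S RR=S
t=14: phase=(1,2,13,3) vs β=11 → FL=S FR=S RL=W RR=S
t=15: phase=(2,3,14,4) vs β=11 → FL=S FR=S RL=W RR=S
t=17: phase=(4,5,0,6) vs β=11 → FL=S FR=S RL=S RR=S
t=18: phase=(5,6,1,7) vs β=11 → FL=S FR=S RL=S RR=S


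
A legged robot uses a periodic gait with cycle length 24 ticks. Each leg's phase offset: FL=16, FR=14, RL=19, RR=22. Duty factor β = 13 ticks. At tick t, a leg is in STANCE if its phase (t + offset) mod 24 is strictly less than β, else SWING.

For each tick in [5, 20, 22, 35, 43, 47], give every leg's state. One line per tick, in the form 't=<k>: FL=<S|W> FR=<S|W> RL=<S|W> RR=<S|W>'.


t=5: FL=W FR=W RL=S RR=S
t=20: FL=S FR=S RL=W RR=W
t=22: FL=W FR=S RL=W RR=W
t=35: FL=S FR=S RL=S RR=S
t=43: FL=S FR=S RL=W RR=W
t=47: FL=W FR=W RL=W RR=W

t=5: phase=(21,19,0,3) vs β=13 → FL=W FR=W RL=S RR=S
t=20: phase=(12,10,15,18) vs β=13 → FL=S FR=S RL=W RR=W
t=22: phase=(14,12,17,20) vs β=13 → FL=W FR=S RL=W RR=W
t=35: phase=(3,1,6,9) vs β=13 → FL=S FR=S RL=S RR=S
t=43: phase=(11,9,14,17) vs β=13 → FL=S FR=S RL=W RR=W
t=47: phase=(15,13,18,21) vs β=13 → FL=W FR=W RL=W RR=W


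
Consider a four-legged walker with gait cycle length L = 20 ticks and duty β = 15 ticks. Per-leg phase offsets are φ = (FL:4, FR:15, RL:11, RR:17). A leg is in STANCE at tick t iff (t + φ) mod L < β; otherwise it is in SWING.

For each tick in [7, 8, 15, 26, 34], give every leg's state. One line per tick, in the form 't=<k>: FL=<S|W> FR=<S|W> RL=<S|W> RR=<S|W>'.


t=7: FL=S FR=S RL=W RR=S
t=8: FL=S FR=S RL=W RR=S
t=15: FL=W FR=S RL=S RR=S
t=26: FL=S FR=S RL=W RR=S
t=34: FL=W FR=S RL=S RR=S

t=7: phase=(11,2,18,4) vs β=15 → FL=S FR=S RL=W RR=S
t=8: phase=(12,3,19,5) vs β=15 → FL=S FR=S RL=W RR=S
t=15: phase=(19,10,6,12) vs β=15 → FL=W FR=S RL=S RR=S
t=26: phase=(10,1,17,3) vs β=15 → FL=S FR=S RL=W RR=S
t=34: phase=(18,9,5,11) vs β=15 → FL=W FR=S RL=S RR=S


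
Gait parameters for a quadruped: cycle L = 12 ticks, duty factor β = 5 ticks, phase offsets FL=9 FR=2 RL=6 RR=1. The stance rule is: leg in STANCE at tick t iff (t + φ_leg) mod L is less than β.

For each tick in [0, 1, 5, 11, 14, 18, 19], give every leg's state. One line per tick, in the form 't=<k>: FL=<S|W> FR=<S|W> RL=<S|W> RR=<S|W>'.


t=0: phase=(9,2,6,1) vs β=5 → FL=W FR=S RL=W RR=S
t=1: phase=(10,3,7,2) vs β=5 → FL=W FR=S RL=W RR=S
t=5: phase=(2,7,11,6) vs β=5 → FL=S FR=W RL=W RR=W
t=11: phase=(8,1,5,0) vs β=5 → FL=W FR=S RL=W RR=S
t=14: phase=(11,4,8,3) vs β=5 → FL=W FR=S RL=W RR=S
t=18: phase=(3,8,0,7) vs β=5 → FL=S FR=W RL=S RR=W
t=19: phase=(4,9,1,8) vs β=5 → FL=S FR=W RL=S RR=W

t=0: FL=W FR=S RL=W RR=S
t=1: FL=W FR=S RL=W RR=S
t=5: FL=S FR=W RL=W RR=W
t=11: FL=W FR=S RL=W RR=S
t=14: FL=W FR=S RL=W RR=S
t=18: FL=S FR=W RL=S RR=W
t=19: FL=S FR=W RL=S RR=W


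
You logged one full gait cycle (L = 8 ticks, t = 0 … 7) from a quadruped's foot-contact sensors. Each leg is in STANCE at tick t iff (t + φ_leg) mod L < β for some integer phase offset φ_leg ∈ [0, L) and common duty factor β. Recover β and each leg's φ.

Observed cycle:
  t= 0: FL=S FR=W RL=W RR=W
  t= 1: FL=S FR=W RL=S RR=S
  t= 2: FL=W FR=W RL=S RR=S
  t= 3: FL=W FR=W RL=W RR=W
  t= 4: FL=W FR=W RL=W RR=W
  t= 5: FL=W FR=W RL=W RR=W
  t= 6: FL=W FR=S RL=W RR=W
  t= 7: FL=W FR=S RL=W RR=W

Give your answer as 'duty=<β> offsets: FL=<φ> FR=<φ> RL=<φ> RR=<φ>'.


duty=2 offsets: FL=0 FR=2 RL=7 RR=7

duty β = stance ticks per leg = 2
FL: stance ticks = 2; W→S at t=0 → φ=0
FR: stance ticks = 2; W→S at t=6 → φ=2
RL: stance ticks = 2; W→S at t=1 → φ=7
RR: stance ticks = 2; W→S at t=1 → φ=7


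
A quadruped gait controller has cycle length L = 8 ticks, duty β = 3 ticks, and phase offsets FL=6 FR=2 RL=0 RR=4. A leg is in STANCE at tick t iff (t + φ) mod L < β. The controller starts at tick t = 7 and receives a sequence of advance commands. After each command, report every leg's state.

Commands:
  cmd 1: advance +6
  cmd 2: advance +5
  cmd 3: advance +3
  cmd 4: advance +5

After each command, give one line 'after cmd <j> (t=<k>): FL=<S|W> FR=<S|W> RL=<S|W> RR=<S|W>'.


after cmd 1 (t=13): FL=W FR=W RL=W RR=S
after cmd 2 (t=18): FL=S FR=W RL=S RR=W
after cmd 3 (t=21): FL=W FR=W RL=W RR=S
after cmd 4 (t=26): FL=S FR=W RL=S RR=W

start t=7: FL=W FR=S RL=W RR=W
cmd 1: advance +6 → t=13, phase=(3,7,5,1) → FL=W FR=W RL=W RR=S
cmd 2: advance +5 → t=18, phase=(0,4,2,6) → FL=S FR=W RL=S RR=W
cmd 3: advance +3 → t=21, phase=(3,7,5,1) → FL=W FR=W RL=W RR=S
cmd 4: advance +5 → t=26, phase=(0,4,2,6) → FL=S FR=W RL=S RR=W


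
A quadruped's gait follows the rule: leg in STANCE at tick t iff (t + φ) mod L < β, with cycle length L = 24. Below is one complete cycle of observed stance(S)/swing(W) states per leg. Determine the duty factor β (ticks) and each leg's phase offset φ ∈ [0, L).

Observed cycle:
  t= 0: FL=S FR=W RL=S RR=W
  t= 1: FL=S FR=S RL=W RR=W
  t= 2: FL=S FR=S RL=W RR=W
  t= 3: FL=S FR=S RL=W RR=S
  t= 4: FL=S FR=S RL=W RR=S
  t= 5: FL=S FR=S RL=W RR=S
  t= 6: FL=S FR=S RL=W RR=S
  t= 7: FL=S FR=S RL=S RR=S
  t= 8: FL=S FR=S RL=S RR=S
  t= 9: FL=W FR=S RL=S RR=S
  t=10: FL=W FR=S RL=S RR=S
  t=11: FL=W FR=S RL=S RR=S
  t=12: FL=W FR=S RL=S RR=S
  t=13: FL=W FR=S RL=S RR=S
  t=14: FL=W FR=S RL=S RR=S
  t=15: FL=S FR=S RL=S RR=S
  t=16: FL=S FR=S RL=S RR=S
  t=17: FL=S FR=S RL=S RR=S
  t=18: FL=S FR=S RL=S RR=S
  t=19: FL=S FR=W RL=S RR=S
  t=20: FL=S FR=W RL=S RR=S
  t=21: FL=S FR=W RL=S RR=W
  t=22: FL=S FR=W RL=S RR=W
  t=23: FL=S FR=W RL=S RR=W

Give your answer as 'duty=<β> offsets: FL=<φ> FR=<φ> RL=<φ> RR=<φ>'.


duty=18 offsets: FL=9 FR=23 RL=17 RR=21

duty β = stance ticks per leg = 18
FL: stance ticks = 18; W→S at t=15 → φ=9
FR: stance ticks = 18; W→S at t=1 → φ=23
RL: stance ticks = 18; W→S at t=7 → φ=17
RR: stance ticks = 18; W→S at t=3 → φ=21


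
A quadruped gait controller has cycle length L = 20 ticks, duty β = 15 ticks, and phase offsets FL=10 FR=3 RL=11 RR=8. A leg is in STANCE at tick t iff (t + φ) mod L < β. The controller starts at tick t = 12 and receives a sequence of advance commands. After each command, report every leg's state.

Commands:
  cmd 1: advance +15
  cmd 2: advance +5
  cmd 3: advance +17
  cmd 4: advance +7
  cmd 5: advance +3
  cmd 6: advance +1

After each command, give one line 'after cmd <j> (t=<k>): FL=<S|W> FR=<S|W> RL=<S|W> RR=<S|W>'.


after cmd 1 (t=27): FL=W FR=S RL=W RR=W
after cmd 2 (t=32): FL=S FR=W RL=S RR=S
after cmd 3 (t=49): FL=W FR=S RL=S RR=W
after cmd 4 (t=56): FL=S FR=W RL=S RR=S
after cmd 5 (t=59): FL=S FR=S RL=S RR=S
after cmd 6 (t=60): FL=S FR=S RL=S RR=S

start t=12: FL=S FR=W RL=S RR=S
cmd 1: advance +15 → t=27, phase=(17,10,18,15) → FL=W FR=S RL=W RR=W
cmd 2: advance +5 → t=32, phase=(2,15,3,0) → FL=S FR=W RL=S RR=S
cmd 3: advance +17 → t=49, phase=(19,12,0,17) → FL=W FR=S RL=S RR=W
cmd 4: advance +7 → t=56, phase=(6,19,7,4) → FL=S FR=W RL=S RR=S
cmd 5: advance +3 → t=59, phase=(9,2,10,7) → FL=S FR=S RL=S RR=S
cmd 6: advance +1 → t=60, phase=(10,3,11,8) → FL=S FR=S RL=S RR=S


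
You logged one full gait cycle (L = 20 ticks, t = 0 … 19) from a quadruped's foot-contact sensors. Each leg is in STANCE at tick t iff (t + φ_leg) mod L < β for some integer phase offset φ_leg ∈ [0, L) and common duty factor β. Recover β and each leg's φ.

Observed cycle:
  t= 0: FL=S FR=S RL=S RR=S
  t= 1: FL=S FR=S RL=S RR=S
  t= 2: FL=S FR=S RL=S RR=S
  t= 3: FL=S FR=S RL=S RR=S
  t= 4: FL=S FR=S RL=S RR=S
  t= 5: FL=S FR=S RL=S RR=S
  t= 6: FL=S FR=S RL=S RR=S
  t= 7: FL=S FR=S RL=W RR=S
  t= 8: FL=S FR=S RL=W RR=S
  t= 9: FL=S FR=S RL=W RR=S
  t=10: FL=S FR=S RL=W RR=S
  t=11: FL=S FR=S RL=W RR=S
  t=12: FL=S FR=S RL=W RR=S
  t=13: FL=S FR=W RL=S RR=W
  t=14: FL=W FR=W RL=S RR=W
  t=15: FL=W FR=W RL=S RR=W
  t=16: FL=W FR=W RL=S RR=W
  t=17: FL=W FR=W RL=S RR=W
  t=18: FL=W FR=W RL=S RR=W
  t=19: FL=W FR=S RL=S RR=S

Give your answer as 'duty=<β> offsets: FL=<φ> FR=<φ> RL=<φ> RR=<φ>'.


duty=14 offsets: FL=0 FR=1 RL=7 RR=1

duty β = stance ticks per leg = 14
FL: stance ticks = 14; W→S at t=0 → φ=0
FR: stance ticks = 14; W→S at t=19 → φ=1
RL: stance ticks = 14; W→S at t=13 → φ=7
RR: stance ticks = 14; W→S at t=19 → φ=1


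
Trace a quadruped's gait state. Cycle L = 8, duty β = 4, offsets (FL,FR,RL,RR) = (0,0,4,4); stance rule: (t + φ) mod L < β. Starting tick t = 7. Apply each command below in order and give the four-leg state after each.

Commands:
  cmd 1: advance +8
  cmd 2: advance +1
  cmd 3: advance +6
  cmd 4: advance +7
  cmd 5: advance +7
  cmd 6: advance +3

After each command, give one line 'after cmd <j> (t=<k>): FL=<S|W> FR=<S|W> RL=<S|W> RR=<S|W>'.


start t=7: FL=W FR=W RL=S RR=S
cmd 1: advance +8 → t=15, phase=(7,7,3,3) → FL=W FR=W RL=S RR=S
cmd 2: advance +1 → t=16, phase=(0,0,4,4) → FL=S FR=S RL=W RR=W
cmd 3: advance +6 → t=22, phase=(6,6,2,2) → FL=W FR=W RL=S RR=S
cmd 4: advance +7 → t=29, phase=(5,5,1,1) → FL=W FR=W RL=S RR=S
cmd 5: advance +7 → t=36, phase=(4,4,0,0) → FL=W FR=W RL=S RR=S
cmd 6: advance +3 → t=39, phase=(7,7,3,3) → FL=W FR=W RL=S RR=S

after cmd 1 (t=15): FL=W FR=W RL=S RR=S
after cmd 2 (t=16): FL=S FR=S RL=W RR=W
after cmd 3 (t=22): FL=W FR=W RL=S RR=S
after cmd 4 (t=29): FL=W FR=W RL=S RR=S
after cmd 5 (t=36): FL=W FR=W RL=S RR=S
after cmd 6 (t=39): FL=W FR=W RL=S RR=S


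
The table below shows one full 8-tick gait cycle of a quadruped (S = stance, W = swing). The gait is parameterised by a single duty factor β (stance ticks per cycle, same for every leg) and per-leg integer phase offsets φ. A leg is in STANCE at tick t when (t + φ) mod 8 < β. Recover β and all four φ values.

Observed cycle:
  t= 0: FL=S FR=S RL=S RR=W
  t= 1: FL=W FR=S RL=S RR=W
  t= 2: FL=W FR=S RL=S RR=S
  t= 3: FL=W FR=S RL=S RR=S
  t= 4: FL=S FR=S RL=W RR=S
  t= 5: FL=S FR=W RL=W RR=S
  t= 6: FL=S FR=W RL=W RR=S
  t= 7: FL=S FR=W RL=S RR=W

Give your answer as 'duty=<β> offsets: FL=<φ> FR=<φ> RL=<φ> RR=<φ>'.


duty=5 offsets: FL=4 FR=0 RL=1 RR=6

duty β = stance ticks per leg = 5
FL: stance ticks = 5; W→S at t=4 → φ=4
FR: stance ticks = 5; W→S at t=0 → φ=0
RL: stance ticks = 5; W→S at t=7 → φ=1
RR: stance ticks = 5; W→S at t=2 → φ=6


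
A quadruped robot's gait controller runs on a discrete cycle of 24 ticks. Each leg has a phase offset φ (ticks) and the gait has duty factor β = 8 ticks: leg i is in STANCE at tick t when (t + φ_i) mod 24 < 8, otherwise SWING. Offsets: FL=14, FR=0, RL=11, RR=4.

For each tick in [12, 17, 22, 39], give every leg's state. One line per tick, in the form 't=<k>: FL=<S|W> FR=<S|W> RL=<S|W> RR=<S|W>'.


t=12: FL=S FR=W RL=W RR=W
t=17: FL=S FR=W RL=S RR=W
t=22: FL=W FR=W RL=W RR=S
t=39: FL=S FR=W RL=S RR=W

t=12: phase=(2,12,23,16) vs β=8 → FL=S FR=W RL=W RR=W
t=17: phase=(7,17,4,21) vs β=8 → FL=S FR=W RL=S RR=W
t=22: phase=(12,22,9,2) vs β=8 → FL=W FR=W RL=W RR=S
t=39: phase=(5,15,2,19) vs β=8 → FL=S FR=W RL=S RR=W


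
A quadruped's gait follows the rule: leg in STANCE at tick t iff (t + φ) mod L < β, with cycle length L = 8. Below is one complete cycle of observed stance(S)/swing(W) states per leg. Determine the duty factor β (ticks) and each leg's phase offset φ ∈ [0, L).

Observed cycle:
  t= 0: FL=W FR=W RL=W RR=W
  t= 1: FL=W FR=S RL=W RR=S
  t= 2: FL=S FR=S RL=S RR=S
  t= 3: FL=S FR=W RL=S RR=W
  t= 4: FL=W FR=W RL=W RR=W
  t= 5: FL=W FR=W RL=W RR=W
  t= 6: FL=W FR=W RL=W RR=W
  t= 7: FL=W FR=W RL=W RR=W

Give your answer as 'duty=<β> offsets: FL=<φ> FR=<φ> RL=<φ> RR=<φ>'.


duty β = stance ticks per leg = 2
FL: stance ticks = 2; W→S at t=2 → φ=6
FR: stance ticks = 2; W→S at t=1 → φ=7
RL: stance ticks = 2; W→S at t=2 → φ=6
RR: stance ticks = 2; W→S at t=1 → φ=7

duty=2 offsets: FL=6 FR=7 RL=6 RR=7


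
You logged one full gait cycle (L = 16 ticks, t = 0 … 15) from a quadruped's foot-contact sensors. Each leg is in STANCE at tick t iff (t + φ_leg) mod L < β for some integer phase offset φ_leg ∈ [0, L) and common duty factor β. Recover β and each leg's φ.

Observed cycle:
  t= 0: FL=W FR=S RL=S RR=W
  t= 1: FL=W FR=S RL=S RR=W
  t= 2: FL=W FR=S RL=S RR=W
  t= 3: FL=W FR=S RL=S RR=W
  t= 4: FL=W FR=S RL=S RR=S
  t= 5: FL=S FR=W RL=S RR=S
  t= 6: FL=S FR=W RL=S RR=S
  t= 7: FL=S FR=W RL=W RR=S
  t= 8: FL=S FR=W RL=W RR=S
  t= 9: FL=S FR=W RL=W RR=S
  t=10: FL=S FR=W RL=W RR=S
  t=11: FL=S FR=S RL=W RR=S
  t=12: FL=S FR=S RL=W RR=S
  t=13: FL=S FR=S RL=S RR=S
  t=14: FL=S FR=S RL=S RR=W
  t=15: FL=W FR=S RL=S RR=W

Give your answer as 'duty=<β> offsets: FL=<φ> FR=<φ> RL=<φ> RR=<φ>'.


duty=10 offsets: FL=11 FR=5 RL=3 RR=12

duty β = stance ticks per leg = 10
FL: stance ticks = 10; W→S at t=5 → φ=11
FR: stance ticks = 10; W→S at t=11 → φ=5
RL: stance ticks = 10; W→S at t=13 → φ=3
RR: stance ticks = 10; W→S at t=4 → φ=12


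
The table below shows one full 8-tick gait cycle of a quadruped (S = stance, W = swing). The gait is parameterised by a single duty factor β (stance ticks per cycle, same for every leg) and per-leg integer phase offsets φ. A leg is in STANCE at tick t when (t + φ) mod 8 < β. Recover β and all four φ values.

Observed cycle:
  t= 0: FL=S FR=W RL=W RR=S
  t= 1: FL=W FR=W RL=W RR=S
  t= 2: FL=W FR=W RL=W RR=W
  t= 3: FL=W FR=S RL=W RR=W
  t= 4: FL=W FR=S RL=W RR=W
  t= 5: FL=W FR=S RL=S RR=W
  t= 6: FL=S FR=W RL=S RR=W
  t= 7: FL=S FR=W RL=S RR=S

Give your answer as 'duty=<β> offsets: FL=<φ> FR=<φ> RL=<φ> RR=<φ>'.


duty β = stance ticks per leg = 3
FL: stance ticks = 3; W→S at t=6 → φ=2
FR: stance ticks = 3; W→S at t=3 → φ=5
RL: stance ticks = 3; W→S at t=5 → φ=3
RR: stance ticks = 3; W→S at t=7 → φ=1

duty=3 offsets: FL=2 FR=5 RL=3 RR=1


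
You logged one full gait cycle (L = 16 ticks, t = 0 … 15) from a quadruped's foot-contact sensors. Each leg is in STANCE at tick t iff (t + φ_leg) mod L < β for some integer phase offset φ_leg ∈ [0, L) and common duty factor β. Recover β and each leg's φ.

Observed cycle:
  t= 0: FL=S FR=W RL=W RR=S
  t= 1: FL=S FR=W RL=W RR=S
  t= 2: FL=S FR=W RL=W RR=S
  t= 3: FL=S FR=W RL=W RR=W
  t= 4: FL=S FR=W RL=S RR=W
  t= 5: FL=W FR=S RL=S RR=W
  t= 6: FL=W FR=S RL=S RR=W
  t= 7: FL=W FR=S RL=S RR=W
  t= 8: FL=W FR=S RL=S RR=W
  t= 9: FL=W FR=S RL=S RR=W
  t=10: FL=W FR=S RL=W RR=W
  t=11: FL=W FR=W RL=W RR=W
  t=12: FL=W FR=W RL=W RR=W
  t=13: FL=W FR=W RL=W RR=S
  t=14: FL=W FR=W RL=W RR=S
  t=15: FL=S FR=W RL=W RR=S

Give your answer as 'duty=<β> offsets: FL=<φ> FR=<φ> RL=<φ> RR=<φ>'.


duty β = stance ticks per leg = 6
FL: stance ticks = 6; W→S at t=15 → φ=1
FR: stance ticks = 6; W→S at t=5 → φ=11
RL: stance ticks = 6; W→S at t=4 → φ=12
RR: stance ticks = 6; W→S at t=13 → φ=3

duty=6 offsets: FL=1 FR=11 RL=12 RR=3


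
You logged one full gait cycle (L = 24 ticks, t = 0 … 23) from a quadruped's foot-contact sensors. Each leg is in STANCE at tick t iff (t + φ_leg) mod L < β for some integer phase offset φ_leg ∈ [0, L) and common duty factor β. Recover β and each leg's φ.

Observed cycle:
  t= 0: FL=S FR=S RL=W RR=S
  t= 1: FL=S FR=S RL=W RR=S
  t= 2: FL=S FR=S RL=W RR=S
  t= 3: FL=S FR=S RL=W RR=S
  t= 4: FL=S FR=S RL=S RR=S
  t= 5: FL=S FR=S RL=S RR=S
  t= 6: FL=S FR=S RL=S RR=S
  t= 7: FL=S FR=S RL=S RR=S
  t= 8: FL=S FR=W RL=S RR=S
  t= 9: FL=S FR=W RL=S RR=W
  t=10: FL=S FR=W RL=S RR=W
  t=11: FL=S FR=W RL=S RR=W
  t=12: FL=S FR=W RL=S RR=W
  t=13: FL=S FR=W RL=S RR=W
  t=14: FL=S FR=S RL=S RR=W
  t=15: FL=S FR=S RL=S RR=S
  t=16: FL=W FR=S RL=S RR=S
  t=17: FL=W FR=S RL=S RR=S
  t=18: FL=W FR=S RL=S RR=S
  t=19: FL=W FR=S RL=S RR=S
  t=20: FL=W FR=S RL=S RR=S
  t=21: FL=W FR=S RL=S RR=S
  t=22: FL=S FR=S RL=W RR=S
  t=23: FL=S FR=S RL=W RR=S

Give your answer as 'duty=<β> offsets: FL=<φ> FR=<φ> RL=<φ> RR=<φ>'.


duty=18 offsets: FL=2 FR=10 RL=20 RR=9

duty β = stance ticks per leg = 18
FL: stance ticks = 18; W→S at t=22 → φ=2
FR: stance ticks = 18; W→S at t=14 → φ=10
RL: stance ticks = 18; W→S at t=4 → φ=20
RR: stance ticks = 18; W→S at t=15 → φ=9


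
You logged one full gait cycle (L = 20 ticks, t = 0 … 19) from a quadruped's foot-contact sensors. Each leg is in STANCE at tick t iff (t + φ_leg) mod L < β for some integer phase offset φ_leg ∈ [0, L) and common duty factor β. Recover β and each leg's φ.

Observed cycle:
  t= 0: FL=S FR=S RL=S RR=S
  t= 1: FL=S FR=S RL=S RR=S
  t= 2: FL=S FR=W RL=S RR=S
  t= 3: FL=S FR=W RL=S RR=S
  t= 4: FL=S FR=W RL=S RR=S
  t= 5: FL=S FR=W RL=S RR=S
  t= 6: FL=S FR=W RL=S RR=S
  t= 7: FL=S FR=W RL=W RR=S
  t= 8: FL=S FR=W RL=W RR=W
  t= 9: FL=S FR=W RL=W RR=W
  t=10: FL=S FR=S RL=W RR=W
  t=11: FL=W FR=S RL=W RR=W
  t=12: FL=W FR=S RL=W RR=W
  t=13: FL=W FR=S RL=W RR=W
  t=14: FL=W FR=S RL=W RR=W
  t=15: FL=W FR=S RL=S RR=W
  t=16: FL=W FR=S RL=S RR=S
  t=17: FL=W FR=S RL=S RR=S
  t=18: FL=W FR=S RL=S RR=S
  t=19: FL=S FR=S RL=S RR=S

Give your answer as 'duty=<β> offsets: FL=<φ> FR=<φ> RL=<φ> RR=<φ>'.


duty β = stance ticks per leg = 12
FL: stance ticks = 12; W→S at t=19 → φ=1
FR: stance ticks = 12; W→S at t=10 → φ=10
RL: stance ticks = 12; W→S at t=15 → φ=5
RR: stance ticks = 12; W→S at t=16 → φ=4

duty=12 offsets: FL=1 FR=10 RL=5 RR=4


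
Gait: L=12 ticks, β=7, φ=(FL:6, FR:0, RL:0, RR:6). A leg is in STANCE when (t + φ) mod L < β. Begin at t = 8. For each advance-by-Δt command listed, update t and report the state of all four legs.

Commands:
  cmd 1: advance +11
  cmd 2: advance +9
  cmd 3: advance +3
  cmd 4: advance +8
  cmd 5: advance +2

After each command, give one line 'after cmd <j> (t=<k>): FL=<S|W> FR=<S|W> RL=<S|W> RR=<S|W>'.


after cmd 1 (t=19): FL=S FR=W RL=W RR=S
after cmd 2 (t=28): FL=W FR=S RL=S RR=W
after cmd 3 (t=31): FL=S FR=W RL=W RR=S
after cmd 4 (t=39): FL=W FR=S RL=S RR=W
after cmd 5 (t=41): FL=W FR=S RL=S RR=W

start t=8: FL=S FR=W RL=W RR=S
cmd 1: advance +11 → t=19, phase=(1,7,7,1) → FL=S FR=W RL=W RR=S
cmd 2: advance +9 → t=28, phase=(10,4,4,10) → FL=W FR=S RL=S RR=W
cmd 3: advance +3 → t=31, phase=(1,7,7,1) → FL=S FR=W RL=W RR=S
cmd 4: advance +8 → t=39, phase=(9,3,3,9) → FL=W FR=S RL=S RR=W
cmd 5: advance +2 → t=41, phase=(11,5,5,11) → FL=W FR=S RL=S RR=W


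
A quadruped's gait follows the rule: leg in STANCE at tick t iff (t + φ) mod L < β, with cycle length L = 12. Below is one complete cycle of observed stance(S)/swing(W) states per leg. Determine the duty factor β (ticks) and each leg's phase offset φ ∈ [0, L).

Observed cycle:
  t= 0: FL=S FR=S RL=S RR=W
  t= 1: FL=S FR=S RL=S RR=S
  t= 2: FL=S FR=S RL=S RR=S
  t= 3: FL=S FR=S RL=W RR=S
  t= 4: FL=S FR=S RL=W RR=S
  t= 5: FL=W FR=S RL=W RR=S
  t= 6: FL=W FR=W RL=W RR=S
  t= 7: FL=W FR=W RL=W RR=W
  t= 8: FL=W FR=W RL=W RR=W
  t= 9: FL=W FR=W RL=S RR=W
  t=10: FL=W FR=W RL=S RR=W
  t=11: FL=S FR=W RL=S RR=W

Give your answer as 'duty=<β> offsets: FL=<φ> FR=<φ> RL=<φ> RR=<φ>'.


duty β = stance ticks per leg = 6
FL: stance ticks = 6; W→S at t=11 → φ=1
FR: stance ticks = 6; W→S at t=0 → φ=0
RL: stance ticks = 6; W→S at t=9 → φ=3
RR: stance ticks = 6; W→S at t=1 → φ=11

duty=6 offsets: FL=1 FR=0 RL=3 RR=11


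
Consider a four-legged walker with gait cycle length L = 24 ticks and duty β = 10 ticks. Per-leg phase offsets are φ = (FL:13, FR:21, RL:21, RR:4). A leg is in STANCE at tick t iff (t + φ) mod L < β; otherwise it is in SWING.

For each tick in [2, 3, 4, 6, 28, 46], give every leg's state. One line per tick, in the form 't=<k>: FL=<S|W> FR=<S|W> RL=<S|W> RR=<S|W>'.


t=2: phase=(15,23,23,6) vs β=10 → FL=W FR=W RL=W RR=S
t=3: phase=(16,0,0,7) vs β=10 → FL=W FR=S RL=S RR=S
t=4: phase=(17,1,1,8) vs β=10 → FL=W FR=S RL=S RR=S
t=6: phase=(19,3,3,10) vs β=10 → FL=W FR=S RL=S RR=W
t=28: phase=(17,1,1,8) vs β=10 → FL=W FR=S RL=S RR=S
t=46: phase=(11,19,19,2) vs β=10 → FL=W FR=W RL=W RR=S

t=2: FL=W FR=W RL=W RR=S
t=3: FL=W FR=S RL=S RR=S
t=4: FL=W FR=S RL=S RR=S
t=6: FL=W FR=S RL=S RR=W
t=28: FL=W FR=S RL=S RR=S
t=46: FL=W FR=W RL=W RR=S


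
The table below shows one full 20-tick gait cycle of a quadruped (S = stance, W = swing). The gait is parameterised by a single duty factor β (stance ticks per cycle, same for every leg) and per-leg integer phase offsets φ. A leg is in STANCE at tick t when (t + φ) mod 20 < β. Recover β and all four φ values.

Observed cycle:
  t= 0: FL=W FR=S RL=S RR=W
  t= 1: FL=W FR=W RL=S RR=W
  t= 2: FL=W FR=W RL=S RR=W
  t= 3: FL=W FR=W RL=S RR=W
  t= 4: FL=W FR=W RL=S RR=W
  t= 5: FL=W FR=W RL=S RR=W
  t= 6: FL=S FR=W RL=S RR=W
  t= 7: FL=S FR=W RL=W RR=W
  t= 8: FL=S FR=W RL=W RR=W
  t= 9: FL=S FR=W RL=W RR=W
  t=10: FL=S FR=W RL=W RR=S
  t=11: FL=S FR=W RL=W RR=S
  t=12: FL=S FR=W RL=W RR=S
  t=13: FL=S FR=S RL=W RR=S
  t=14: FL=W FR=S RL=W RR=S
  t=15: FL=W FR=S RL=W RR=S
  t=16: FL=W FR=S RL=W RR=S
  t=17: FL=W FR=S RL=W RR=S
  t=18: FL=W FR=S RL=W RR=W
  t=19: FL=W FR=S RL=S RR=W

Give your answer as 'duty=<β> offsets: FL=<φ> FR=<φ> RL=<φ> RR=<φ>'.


duty=8 offsets: FL=14 FR=7 RL=1 RR=10

duty β = stance ticks per leg = 8
FL: stance ticks = 8; W→S at t=6 → φ=14
FR: stance ticks = 8; W→S at t=13 → φ=7
RL: stance ticks = 8; W→S at t=19 → φ=1
RR: stance ticks = 8; W→S at t=10 → φ=10


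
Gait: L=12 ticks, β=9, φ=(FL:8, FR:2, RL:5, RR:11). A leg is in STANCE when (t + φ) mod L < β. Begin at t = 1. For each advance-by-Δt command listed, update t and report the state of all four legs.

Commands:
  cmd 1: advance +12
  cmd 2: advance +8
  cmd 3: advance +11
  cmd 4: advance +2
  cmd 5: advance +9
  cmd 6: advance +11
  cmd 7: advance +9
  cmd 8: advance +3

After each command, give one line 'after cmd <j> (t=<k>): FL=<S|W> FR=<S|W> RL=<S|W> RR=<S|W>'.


start t=1: FL=W FR=S RL=S RR=S
cmd 1: advance +12 → t=13, phase=(9,3,6,0) → FL=W FR=S RL=S RR=S
cmd 2: advance +8 → t=21, phase=(5,11,2,8) → FL=S FR=W RL=S RR=S
cmd 3: advance +11 → t=32, phase=(4,10,1,7) → FL=S FR=W RL=S RR=S
cmd 4: advance +2 → t=34, phase=(6,0,3,9) → FL=S FR=S RL=S RR=W
cmd 5: advance +9 → t=43, phase=(3,9,0,6) → FL=S FR=W RL=S RR=S
cmd 6: advance +11 → t=54, phase=(2,8,11,5) → FL=S FR=S RL=W RR=S
cmd 7: advance +9 → t=63, phase=(11,5,8,2) → FL=W FR=S RL=S RR=S
cmd 8: advance +3 → t=66, phase=(2,8,11,5) → FL=S FR=S RL=W RR=S

after cmd 1 (t=13): FL=W FR=S RL=S RR=S
after cmd 2 (t=21): FL=S FR=W RL=S RR=S
after cmd 3 (t=32): FL=S FR=W RL=S RR=S
after cmd 4 (t=34): FL=S FR=S RL=S RR=W
after cmd 5 (t=43): FL=S FR=W RL=S RR=S
after cmd 6 (t=54): FL=S FR=S RL=W RR=S
after cmd 7 (t=63): FL=W FR=S RL=S RR=S
after cmd 8 (t=66): FL=S FR=S RL=W RR=S


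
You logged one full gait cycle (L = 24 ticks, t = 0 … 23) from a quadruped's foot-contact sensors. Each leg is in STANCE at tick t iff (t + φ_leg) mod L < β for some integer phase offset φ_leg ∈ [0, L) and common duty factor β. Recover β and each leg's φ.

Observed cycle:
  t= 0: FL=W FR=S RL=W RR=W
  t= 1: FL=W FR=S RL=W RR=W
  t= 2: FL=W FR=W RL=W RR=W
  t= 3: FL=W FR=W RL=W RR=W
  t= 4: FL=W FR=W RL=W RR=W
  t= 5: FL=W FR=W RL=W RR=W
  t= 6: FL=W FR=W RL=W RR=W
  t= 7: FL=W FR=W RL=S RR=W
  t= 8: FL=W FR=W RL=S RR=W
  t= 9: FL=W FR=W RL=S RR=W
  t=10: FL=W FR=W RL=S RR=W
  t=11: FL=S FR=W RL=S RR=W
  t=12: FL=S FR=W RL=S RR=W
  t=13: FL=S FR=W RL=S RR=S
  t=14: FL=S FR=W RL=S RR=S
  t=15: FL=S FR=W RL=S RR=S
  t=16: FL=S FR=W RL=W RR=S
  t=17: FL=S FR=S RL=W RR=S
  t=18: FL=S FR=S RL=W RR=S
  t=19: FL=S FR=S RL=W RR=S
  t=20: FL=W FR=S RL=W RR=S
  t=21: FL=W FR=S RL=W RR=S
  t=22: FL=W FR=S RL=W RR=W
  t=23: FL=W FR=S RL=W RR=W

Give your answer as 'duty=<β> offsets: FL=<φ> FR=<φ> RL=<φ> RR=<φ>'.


duty β = stance ticks per leg = 9
FL: stance ticks = 9; W→S at t=11 → φ=13
FR: stance ticks = 9; W→S at t=17 → φ=7
RL: stance ticks = 9; W→S at t=7 → φ=17
RR: stance ticks = 9; W→S at t=13 → φ=11

duty=9 offsets: FL=13 FR=7 RL=17 RR=11


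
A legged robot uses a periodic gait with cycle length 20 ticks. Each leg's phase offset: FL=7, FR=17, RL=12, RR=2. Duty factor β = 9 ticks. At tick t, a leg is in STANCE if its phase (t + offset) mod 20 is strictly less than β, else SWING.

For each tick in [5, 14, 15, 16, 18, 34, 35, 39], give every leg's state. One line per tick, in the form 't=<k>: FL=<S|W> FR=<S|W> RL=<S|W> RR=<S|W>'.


t=5: phase=(12,2,17,7) vs β=9 → FL=W FR=S RL=W RR=S
t=14: phase=(1,11,6,16) vs β=9 → FL=S FR=W RL=S RR=W
t=15: phase=(2,12,7,17) vs β=9 → FL=S FR=W RL=S RR=W
t=16: phase=(3,13,8,18) vs β=9 → FL=S FR=W RL=S RR=W
t=18: phase=(5,15,10,0) vs β=9 → FL=S FR=W RL=W RR=S
t=34: phase=(1,11,6,16) vs β=9 → FL=S FR=W RL=S RR=W
t=35: phase=(2,12,7,17) vs β=9 → FL=S FR=W RL=S RR=W
t=39: phase=(6,16,11,1) vs β=9 → FL=S FR=W RL=W RR=S

t=5: FL=W FR=S RL=W RR=S
t=14: FL=S FR=W RL=S RR=W
t=15: FL=S FR=W RL=S RR=W
t=16: FL=S FR=W RL=S RR=W
t=18: FL=S FR=W RL=W RR=S
t=34: FL=S FR=W RL=S RR=W
t=35: FL=S FR=W RL=S RR=W
t=39: FL=S FR=W RL=W RR=S


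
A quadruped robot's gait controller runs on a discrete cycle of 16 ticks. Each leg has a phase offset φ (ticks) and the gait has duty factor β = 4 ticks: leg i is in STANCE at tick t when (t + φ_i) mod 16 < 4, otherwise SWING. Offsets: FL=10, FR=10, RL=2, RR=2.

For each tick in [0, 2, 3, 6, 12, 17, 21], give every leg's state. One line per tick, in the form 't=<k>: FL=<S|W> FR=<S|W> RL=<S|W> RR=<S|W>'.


t=0: FL=W FR=W RL=S RR=S
t=2: FL=W FR=W RL=W RR=W
t=3: FL=W FR=W RL=W RR=W
t=6: FL=S FR=S RL=W RR=W
t=12: FL=W FR=W RL=W RR=W
t=17: FL=W FR=W RL=S RR=S
t=21: FL=W FR=W RL=W RR=W

t=0: phase=(10,10,2,2) vs β=4 → FL=W FR=W RL=S RR=S
t=2: phase=(12,12,4,4) vs β=4 → FL=W FR=W RL=W RR=W
t=3: phase=(13,13,5,5) vs β=4 → FL=W FR=W RL=W RR=W
t=6: phase=(0,0,8,8) vs β=4 → FL=S FR=S RL=W RR=W
t=12: phase=(6,6,14,14) vs β=4 → FL=W FR=W RL=W RR=W
t=17: phase=(11,11,3,3) vs β=4 → FL=W FR=W RL=S RR=S
t=21: phase=(15,15,7,7) vs β=4 → FL=W FR=W RL=W RR=W


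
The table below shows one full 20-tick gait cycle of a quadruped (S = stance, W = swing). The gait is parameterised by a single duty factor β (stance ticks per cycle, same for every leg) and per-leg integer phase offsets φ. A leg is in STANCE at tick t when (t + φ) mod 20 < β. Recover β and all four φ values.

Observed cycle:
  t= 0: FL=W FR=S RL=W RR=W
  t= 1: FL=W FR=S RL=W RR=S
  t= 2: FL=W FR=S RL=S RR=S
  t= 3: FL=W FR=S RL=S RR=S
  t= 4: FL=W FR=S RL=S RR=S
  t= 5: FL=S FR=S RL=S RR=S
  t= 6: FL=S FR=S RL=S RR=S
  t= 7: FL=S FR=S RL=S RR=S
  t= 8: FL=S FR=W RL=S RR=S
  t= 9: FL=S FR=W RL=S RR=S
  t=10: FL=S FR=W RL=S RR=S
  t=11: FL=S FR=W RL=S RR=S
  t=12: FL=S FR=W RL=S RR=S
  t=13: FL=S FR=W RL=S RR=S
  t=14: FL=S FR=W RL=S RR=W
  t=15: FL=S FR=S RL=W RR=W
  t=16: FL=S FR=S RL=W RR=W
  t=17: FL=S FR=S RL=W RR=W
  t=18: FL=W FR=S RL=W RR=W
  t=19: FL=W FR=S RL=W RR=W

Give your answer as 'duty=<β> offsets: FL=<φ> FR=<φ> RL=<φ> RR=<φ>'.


duty=13 offsets: FL=15 FR=5 RL=18 RR=19

duty β = stance ticks per leg = 13
FL: stance ticks = 13; W→S at t=5 → φ=15
FR: stance ticks = 13; W→S at t=15 → φ=5
RL: stance ticks = 13; W→S at t=2 → φ=18
RR: stance ticks = 13; W→S at t=1 → φ=19


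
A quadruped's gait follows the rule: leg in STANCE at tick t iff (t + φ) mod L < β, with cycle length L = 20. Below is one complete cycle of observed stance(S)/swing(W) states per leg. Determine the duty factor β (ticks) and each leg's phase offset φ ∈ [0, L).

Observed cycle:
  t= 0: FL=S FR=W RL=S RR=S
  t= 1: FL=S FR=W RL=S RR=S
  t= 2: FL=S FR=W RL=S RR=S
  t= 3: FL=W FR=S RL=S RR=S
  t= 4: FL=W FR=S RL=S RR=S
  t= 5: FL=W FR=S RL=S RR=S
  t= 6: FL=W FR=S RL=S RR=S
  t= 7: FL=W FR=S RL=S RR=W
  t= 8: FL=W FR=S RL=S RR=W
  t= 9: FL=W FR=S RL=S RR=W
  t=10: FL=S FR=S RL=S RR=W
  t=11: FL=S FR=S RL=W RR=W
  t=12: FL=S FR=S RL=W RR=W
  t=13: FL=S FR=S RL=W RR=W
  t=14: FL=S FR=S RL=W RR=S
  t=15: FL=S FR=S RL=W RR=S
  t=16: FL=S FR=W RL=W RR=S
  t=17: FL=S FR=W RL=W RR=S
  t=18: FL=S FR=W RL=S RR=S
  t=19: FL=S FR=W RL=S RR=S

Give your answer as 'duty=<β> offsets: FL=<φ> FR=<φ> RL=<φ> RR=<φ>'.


duty β = stance ticks per leg = 13
FL: stance ticks = 13; W→S at t=10 → φ=10
FR: stance ticks = 13; W→S at t=3 → φ=17
RL: stance ticks = 13; W→S at t=18 → φ=2
RR: stance ticks = 13; W→S at t=14 → φ=6

duty=13 offsets: FL=10 FR=17 RL=2 RR=6


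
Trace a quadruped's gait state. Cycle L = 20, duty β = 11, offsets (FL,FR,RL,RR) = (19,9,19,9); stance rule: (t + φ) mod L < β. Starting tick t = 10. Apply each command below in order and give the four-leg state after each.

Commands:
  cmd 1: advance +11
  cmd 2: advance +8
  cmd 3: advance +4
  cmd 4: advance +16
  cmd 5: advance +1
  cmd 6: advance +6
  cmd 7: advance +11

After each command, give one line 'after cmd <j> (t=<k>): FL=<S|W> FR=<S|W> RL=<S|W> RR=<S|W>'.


after cmd 1 (t=21): FL=S FR=S RL=S RR=S
after cmd 2 (t=29): FL=S FR=W RL=S RR=W
after cmd 3 (t=33): FL=W FR=S RL=W RR=S
after cmd 4 (t=49): FL=S FR=W RL=S RR=W
after cmd 5 (t=50): FL=S FR=W RL=S RR=W
after cmd 6 (t=56): FL=W FR=S RL=W RR=S
after cmd 7 (t=67): FL=S FR=W RL=S RR=W

start t=10: FL=S FR=W RL=S RR=W
cmd 1: advance +11 → t=21, phase=(0,10,0,10) → FL=S FR=S RL=S RR=S
cmd 2: advance +8 → t=29, phase=(8,18,8,18) → FL=S FR=W RL=S RR=W
cmd 3: advance +4 → t=33, phase=(12,2,12,2) → FL=W FR=S RL=W RR=S
cmd 4: advance +16 → t=49, phase=(8,18,8,18) → FL=S FR=W RL=S RR=W
cmd 5: advance +1 → t=50, phase=(9,19,9,19) → FL=S FR=W RL=S RR=W
cmd 6: advance +6 → t=56, phase=(15,5,15,5) → FL=W FR=S RL=W RR=S
cmd 7: advance +11 → t=67, phase=(6,16,6,16) → FL=S FR=W RL=S RR=W


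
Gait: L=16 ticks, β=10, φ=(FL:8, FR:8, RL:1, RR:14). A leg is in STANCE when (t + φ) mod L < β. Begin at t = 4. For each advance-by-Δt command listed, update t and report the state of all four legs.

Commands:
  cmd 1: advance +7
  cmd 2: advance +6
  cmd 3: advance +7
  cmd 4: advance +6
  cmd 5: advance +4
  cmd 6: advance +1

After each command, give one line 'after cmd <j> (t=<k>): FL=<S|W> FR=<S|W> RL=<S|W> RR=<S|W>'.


start t=4: FL=W FR=W RL=S RR=S
cmd 1: advance +7 → t=11, phase=(3,3,12,9) → FL=S FR=S RL=W RR=S
cmd 2: advance +6 → t=17, phase=(9,9,2,15) → FL=S FR=S RL=S RR=W
cmd 3: advance +7 → t=24, phase=(0,0,9,6) → FL=S FR=S RL=S RR=S
cmd 4: advance +6 → t=30, phase=(6,6,15,12) → FL=S FR=S RL=W RR=W
cmd 5: advance +4 → t=34, phase=(10,10,3,0) → FL=W FR=W RL=S RR=S
cmd 6: advance +1 → t=35, phase=(11,11,4,1) → FL=W FR=W RL=S RR=S

after cmd 1 (t=11): FL=S FR=S RL=W RR=S
after cmd 2 (t=17): FL=S FR=S RL=S RR=W
after cmd 3 (t=24): FL=S FR=S RL=S RR=S
after cmd 4 (t=30): FL=S FR=S RL=W RR=W
after cmd 5 (t=34): FL=W FR=W RL=S RR=S
after cmd 6 (t=35): FL=W FR=W RL=S RR=S


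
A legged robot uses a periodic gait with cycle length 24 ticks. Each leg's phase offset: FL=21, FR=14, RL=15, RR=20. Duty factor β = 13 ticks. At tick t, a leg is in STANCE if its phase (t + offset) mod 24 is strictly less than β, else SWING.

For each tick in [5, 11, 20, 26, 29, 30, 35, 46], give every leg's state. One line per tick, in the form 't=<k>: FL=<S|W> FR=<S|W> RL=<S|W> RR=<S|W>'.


t=5: FL=S FR=W RL=W RR=S
t=11: FL=S FR=S RL=S RR=S
t=20: FL=W FR=S RL=S RR=W
t=26: FL=W FR=W RL=W RR=W
t=29: FL=S FR=W RL=W RR=S
t=30: FL=S FR=W RL=W RR=S
t=35: FL=S FR=S RL=S RR=S
t=46: FL=W FR=S RL=W RR=W

t=5: phase=(2,19,20,1) vs β=13 → FL=S FR=W RL=W RR=S
t=11: phase=(8,1,2,7) vs β=13 → FL=S FR=S RL=S RR=S
t=20: phase=(17,10,11,16) vs β=13 → FL=W FR=S RL=S RR=W
t=26: phase=(23,16,17,22) vs β=13 → FL=W FR=W RL=W RR=W
t=29: phase=(2,19,20,1) vs β=13 → FL=S FR=W RL=W RR=S
t=30: phase=(3,20,21,2) vs β=13 → FL=S FR=W RL=W RR=S
t=35: phase=(8,1,2,7) vs β=13 → FL=S FR=S RL=S RR=S
t=46: phase=(19,12,13,18) vs β=13 → FL=W FR=S RL=W RR=W


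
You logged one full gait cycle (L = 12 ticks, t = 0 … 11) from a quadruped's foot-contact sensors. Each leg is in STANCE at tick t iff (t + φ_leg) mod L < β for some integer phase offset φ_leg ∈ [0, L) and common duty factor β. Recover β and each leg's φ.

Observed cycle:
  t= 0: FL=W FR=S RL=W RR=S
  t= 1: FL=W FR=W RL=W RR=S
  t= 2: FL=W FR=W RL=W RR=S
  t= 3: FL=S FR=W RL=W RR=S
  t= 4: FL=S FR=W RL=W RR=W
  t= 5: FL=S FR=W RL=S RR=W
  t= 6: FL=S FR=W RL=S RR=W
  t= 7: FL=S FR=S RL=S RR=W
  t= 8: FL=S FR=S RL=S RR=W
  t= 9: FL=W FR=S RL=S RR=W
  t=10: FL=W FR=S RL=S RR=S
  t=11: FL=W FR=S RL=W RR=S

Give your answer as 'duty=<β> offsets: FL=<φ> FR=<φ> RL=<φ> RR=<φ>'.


duty=6 offsets: FL=9 FR=5 RL=7 RR=2

duty β = stance ticks per leg = 6
FL: stance ticks = 6; W→S at t=3 → φ=9
FR: stance ticks = 6; W→S at t=7 → φ=5
RL: stance ticks = 6; W→S at t=5 → φ=7
RR: stance ticks = 6; W→S at t=10 → φ=2


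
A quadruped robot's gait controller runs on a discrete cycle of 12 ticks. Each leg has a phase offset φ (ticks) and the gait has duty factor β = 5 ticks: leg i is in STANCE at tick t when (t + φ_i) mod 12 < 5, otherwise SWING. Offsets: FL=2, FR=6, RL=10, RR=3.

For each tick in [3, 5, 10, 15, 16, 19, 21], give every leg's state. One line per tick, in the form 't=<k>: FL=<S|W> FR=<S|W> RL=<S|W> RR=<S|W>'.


t=3: FL=W FR=W RL=S RR=W
t=5: FL=W FR=W RL=S RR=W
t=10: FL=S FR=S RL=W RR=S
t=15: FL=W FR=W RL=S RR=W
t=16: FL=W FR=W RL=S RR=W
t=19: FL=W FR=S RL=W RR=W
t=21: FL=W FR=S RL=W RR=S

t=3: phase=(5,9,1,6) vs β=5 → FL=W FR=W RL=S RR=W
t=5: phase=(7,11,3,8) vs β=5 → FL=W FR=W RL=S RR=W
t=10: phase=(0,4,8,1) vs β=5 → FL=S FR=S RL=W RR=S
t=15: phase=(5,9,1,6) vs β=5 → FL=W FR=W RL=S RR=W
t=16: phase=(6,10,2,7) vs β=5 → FL=W FR=W RL=S RR=W
t=19: phase=(9,1,5,10) vs β=5 → FL=W FR=S RL=W RR=W
t=21: phase=(11,3,7,0) vs β=5 → FL=W FR=S RL=W RR=S
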